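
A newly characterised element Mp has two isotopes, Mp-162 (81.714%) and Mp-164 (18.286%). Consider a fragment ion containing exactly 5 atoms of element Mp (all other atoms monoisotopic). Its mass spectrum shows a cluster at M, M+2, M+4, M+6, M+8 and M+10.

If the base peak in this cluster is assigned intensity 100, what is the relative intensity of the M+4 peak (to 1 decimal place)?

Binomial terms of (0.81714 + 0.18286)^5: M 0.3643, M+2 0.4076, M+4 0.1824, M+6 0.0408, M+8 0.0046, M+10 0.0002 → M+2 is the base peak.
P(M+2) = C(5,1) × 0.81714^4 × 0.18286^1 = 5 × 0.44584703 × 0.18286 = 0.407638 (base)
P(M+4) = C(5,2) × 0.81714^3 × 0.18286^2 = 10 × 0.54561891 × 0.03343778 = 0.182443
Relative intensity = 0.182443 / 0.407638 × 100 = 44.8

44.8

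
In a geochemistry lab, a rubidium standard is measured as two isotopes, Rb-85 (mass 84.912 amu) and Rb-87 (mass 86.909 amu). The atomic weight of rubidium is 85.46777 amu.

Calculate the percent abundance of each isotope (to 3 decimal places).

With x = fraction of Rb-85 (so Rb-87 is 1 − x):
84.912·x + 86.909·(1 − x) = 85.46777
(84.912 − 86.909)·x = 85.46777 − 86.909
x = -1.44123 / -1.997 = 0.72170 → 72.170% Rb-85, 27.830% Rb-87.

Rb-85: 72.170%, Rb-87: 27.830%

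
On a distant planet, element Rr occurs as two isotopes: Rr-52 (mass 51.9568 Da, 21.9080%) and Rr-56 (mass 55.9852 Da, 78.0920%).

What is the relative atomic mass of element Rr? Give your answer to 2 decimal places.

The abundance-weighted mean is 0.219080 × 51.9568 + 0.780920 × 55.9852
= 11.38270 + 43.71996 = 55.10266 Da

55.10 Da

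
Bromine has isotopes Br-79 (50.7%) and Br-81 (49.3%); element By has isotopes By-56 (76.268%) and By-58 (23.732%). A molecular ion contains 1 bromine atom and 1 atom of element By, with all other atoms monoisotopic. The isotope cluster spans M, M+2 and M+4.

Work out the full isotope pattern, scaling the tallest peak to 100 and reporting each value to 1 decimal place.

Bromine pattern (n=1): 0.5070 : 0.4930
Element By pattern (n=1): 0.76268 : 0.23732
Convolve the two distributions (both contribute in 2-u steps):
  M: 0.5070×0.76268 = 0.386679
  M+2: 0.5070×0.23732 + 0.4930×0.76268 = 0.496322
  M+4: 0.4930×0.23732 = 0.116999
Scale to base peak (0.496322) = 100: 77.9 : 100.0 : 23.6

77.9 : 100.0 : 23.6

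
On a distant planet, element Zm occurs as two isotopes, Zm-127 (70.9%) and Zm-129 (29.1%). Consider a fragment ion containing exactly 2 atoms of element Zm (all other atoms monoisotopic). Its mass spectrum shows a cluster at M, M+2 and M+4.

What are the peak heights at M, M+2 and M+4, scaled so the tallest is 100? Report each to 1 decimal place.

Expanding (0.709 + 0.291)^2:
P(M) = 0.709^2 = 0.502681
P(M+2) = 2 × 0.709^1 × 0.291^1 = 0.412638
P(M+4) = 0.291^2 = 0.084681
The M peak is largest (0.502681); scaling to 100 gives 100.0 : 82.1 : 16.8.

100.0 : 82.1 : 16.8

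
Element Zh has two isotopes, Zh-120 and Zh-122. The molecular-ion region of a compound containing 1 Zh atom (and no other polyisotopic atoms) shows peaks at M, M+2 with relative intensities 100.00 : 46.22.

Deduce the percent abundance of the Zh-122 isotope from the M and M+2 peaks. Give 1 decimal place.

Let p = fractional abundance of Zh-120. I(M+2)/I(M) = [C(1,1)·p^0·(1−p)] / p^1 = 1·(1−p)/p = 46.22/100.00 = 0.4622
(1−p)/p = 0.4622/1 = 0.4622  ⇒  p = 1/(1 + 0.4622) = 0.6839
Zh-120: 68.4%, Zh-122: 31.6%.

31.6%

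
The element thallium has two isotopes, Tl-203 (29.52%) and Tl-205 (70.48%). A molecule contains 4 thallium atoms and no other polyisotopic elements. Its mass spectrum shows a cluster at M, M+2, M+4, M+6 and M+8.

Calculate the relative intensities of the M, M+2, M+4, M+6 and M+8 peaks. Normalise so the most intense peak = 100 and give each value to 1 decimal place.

Each Tl atom is independently Tl-203 (p = 0.2952) or Tl-205 (q = 0.7048); the cluster is the binomial expansion (p + q)^4.
P(M) = 0.2952^4 = 0.007594
P(M+2) = 4 × 0.2952^3 × 0.7048^1 = 0.072523
P(M+4) = 6 × 0.2952^2 × 0.7048^2 = 0.259726
P(M+6) = 4 × 0.2952^1 × 0.7048^3 = 0.413403
P(M+8) = 0.7048^4 = 0.246754
The M+6 peak is largest (0.413403); scaling to 100 gives 1.8 : 17.5 : 62.8 : 100.0 : 59.7.

1.8 : 17.5 : 62.8 : 100.0 : 59.7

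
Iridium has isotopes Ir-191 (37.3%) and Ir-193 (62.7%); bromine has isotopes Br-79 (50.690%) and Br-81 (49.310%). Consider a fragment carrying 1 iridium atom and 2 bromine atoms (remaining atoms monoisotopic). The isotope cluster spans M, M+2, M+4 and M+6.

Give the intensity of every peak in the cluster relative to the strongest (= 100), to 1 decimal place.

Iridium pattern (n=1): 0.3730 : 0.6270
Bromine pattern (n=2): 0.25694761 : 0.49990478 : 0.24314761
Convolve the two distributions (both contribute in 2-u steps):
  M: 0.3730×0.25694761 = 0.095841
  M+2: 0.3730×0.49990478 + 0.6270×0.25694761 = 0.347571
  M+4: 0.3730×0.24314761 + 0.6270×0.49990478 = 0.404134
  M+6: 0.6270×0.24314761 = 0.152454
Scale to base peak (0.404134) = 100: 23.7 : 86.0 : 100.0 : 37.7

23.7 : 86.0 : 100.0 : 37.7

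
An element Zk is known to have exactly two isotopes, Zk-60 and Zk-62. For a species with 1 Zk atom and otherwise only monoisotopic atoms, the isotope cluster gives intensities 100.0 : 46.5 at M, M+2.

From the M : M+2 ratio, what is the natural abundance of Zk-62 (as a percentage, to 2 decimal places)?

31.74%

Write p for the Zk-60 fraction. I(M+2)/I(M) = [C(1,1)·p^0·(1−p)] / p^1 = 1·(1−p)/p = 46.5/100.0 = 0.4650
(1−p)/p = 0.4650/1 = 0.4650  ⇒  p = 1/(1 + 0.4650) = 0.6826
Zk-60: 68.26%, Zk-62: 31.74%.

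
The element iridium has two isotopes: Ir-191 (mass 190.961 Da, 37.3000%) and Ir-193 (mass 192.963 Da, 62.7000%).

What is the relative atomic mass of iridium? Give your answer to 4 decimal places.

Average mass = Σ (abundance × isotope mass) = 0.373000 × 190.961 + 0.627000 × 192.963
= 71.22845 + 120.98780 = 192.21625 Da

192.2163 Da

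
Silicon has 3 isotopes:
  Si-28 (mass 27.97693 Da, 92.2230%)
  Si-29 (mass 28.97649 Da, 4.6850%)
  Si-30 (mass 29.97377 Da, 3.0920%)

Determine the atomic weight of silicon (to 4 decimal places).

28.0855 Da

Weight each isotope mass by its fractional abundance: 0.922230 × 27.97693 + 0.046850 × 28.97649 + 0.030920 × 29.97377
= 25.801164 + 1.357549 + 0.926789 = 28.085502 Da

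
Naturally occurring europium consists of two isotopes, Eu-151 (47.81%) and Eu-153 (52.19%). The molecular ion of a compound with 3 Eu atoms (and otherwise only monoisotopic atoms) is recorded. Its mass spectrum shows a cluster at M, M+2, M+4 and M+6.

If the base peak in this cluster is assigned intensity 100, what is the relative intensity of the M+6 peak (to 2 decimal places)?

36.39

Binomial terms of (0.4781 + 0.5219)^3: M 0.1093, M+2 0.3579, M+4 0.3907, M+6 0.1422 → M+4 is the base peak.
P(M+4) = C(3,2) × 0.4781^1 × 0.5219^2 = 3 × 0.4781 × 0.27237961 = 0.390674 (base)
P(M+6) = C(3,3) × 0.4781^0 × 0.5219^3 = 1 × 1.0000 × 0.14215492 = 0.142155
Relative intensity = 0.142155 / 0.390674 × 100 = 36.39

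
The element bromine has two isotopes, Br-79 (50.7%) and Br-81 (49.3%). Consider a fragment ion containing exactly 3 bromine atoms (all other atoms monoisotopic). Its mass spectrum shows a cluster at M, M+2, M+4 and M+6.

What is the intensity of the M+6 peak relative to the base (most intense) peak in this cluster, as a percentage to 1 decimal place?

31.5%

(0.507 + 0.493)^3 gives M 0.1303, M+2 0.3802, M+4 0.3697, M+6 0.1198; the largest is M+2.
P(M+2) = C(3,1) × 0.507^2 × 0.493^1 = 3 × 0.257049 × 0.4930 = 0.380175 (base)
P(M+6) = C(3,3) × 0.507^0 × 0.493^3 = 1 × 1.0000 × 0.11982316 = 0.119823
Relative intensity = 0.119823 / 0.380175 × 100 = 31.5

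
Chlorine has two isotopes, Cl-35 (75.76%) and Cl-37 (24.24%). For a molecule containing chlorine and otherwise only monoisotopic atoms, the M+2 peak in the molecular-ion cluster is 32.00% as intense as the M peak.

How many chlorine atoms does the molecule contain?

The M+2/M ratio from n Cl atoms is n · q/p = n · 0.2424/0.7576.
n = 0.3200 × 0.7576/0.2424 = 1.00 ≈ 1

1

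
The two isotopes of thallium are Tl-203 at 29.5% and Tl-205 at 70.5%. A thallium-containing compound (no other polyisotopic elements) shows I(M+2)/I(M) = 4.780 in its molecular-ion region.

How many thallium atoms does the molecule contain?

2

For n independent Tl atoms, I(M+2)/I(M) = n · (abundance Tl-205) / (abundance Tl-203) = n · 0.705/0.295.
n = 4.780 × 0.295/0.705 = 2.00 ≈ 2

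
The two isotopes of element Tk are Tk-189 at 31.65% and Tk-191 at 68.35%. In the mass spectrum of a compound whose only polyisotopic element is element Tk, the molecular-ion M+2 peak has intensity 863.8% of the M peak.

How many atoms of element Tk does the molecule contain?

With n Tk atoms, P(M+2)/P(M) = C(n,1)·p^(n−1)q / p^n = n·q/p = n · 0.6835/0.3165.
n = 8.638 × 0.3165/0.6835 = 4.00 ≈ 4

4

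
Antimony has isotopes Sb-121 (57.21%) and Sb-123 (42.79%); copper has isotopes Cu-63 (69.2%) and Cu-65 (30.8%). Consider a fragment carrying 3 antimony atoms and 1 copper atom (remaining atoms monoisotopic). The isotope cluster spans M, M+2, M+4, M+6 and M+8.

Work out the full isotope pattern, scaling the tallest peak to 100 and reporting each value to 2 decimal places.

Antimony pattern (n=3): 0.18724742 : 0.42015297 : 0.3142518 : 0.07834781
Copper pattern (n=1): 0.6920 : 0.3080
Convolve the two distributions (both contribute in 2-u steps):
  M: 0.18724742×0.6920 = 0.129575
  M+2: 0.18724742×0.3080 + 0.42015297×0.6920 = 0.348418
  M+4: 0.42015297×0.3080 + 0.3142518×0.6920 = 0.346869
  M+6: 0.3142518×0.3080 + 0.07834781×0.6920 = 0.151006
  M+8: 0.07834781×0.3080 = 0.024131
Scale to base peak (0.348418) = 100: 37.19 : 100.00 : 99.56 : 43.34 : 6.93

37.19 : 100.00 : 99.56 : 43.34 : 6.93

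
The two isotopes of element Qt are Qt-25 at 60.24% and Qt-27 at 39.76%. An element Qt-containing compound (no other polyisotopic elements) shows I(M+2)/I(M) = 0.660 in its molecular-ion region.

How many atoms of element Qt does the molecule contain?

For n independent Qt atoms, I(M+2)/I(M) = n · (abundance Qt-27) / (abundance Qt-25) = n · 0.3976/0.6024.
n = 0.660 × 0.6024/0.3976 = 1.00 ≈ 1

1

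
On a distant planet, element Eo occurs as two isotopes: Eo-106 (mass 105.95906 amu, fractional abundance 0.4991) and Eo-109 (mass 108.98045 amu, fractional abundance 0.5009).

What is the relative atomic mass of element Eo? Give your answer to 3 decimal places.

107.472 amu

Average mass = Σ (abundance × isotope mass) = 0.4991 × 105.95906 + 0.5009 × 108.98045
= 52.884167 + 54.588307 = 107.472474 amu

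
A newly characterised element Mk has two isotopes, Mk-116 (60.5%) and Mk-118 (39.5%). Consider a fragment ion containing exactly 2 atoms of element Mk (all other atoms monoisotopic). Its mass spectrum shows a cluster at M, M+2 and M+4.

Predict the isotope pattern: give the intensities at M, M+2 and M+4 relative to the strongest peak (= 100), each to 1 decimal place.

The 2 Mk atoms are independent, so intensities follow the terms of (0.605 + 0.395)^2.
P(M) = 0.605^2 = 0.366025
P(M+2) = 2 × 0.605^1 × 0.395^1 = 0.477950
P(M+4) = 0.395^2 = 0.156025
The M+2 peak is largest (0.477950); scaling to 100 gives 76.6 : 100.0 : 32.6.

76.6 : 100.0 : 32.6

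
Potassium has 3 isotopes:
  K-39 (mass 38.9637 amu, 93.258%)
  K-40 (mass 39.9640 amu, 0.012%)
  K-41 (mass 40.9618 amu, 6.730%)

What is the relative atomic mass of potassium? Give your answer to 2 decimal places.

39.10 amu

Ar = Σ fᵢ·mᵢ = 0.93258 × 38.9637 + 0.00012 × 39.9640 + 0.06730 × 40.9618
= 36.33677 + 0.00480 + 2.75673 = 39.09830 amu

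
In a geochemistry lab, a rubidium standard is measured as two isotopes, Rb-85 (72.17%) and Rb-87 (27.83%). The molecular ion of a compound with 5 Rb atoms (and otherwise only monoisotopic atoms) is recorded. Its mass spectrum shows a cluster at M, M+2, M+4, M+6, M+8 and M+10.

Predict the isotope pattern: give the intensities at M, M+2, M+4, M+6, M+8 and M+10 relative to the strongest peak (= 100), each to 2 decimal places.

51.86 : 100.00 : 77.12 : 29.74 : 5.73 : 0.44

The 5 Rb atoms are independent, so intensities follow the terms of (0.7217 + 0.2783)^5.
P(M) = 0.7217^5 = 0.195787
P(M+2) = 5 × 0.7217^4 × 0.2783^1 = 0.377494
P(M+4) = 10 × 0.7217^3 × 0.2783^2 = 0.291136
P(M+6) = 10 × 0.7217^2 × 0.2783^3 = 0.112267
P(M+8) = 5 × 0.7217^1 × 0.2783^4 = 0.021646
P(M+10) = 0.2783^5 = 0.001669
The M+2 peak is largest (0.377494); scaling to 100 gives 51.86 : 100.00 : 77.12 : 29.74 : 5.73 : 0.44.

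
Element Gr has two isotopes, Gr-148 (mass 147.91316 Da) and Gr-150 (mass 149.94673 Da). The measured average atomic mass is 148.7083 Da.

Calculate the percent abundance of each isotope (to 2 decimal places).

Gr-148: 60.90%, Gr-150: 39.10%

Let x be the fractional abundance of Gr-148; then Gr-150 has abundance 1 − x.
147.91316·x + 149.94673·(1 − x) = 148.7083
(147.91316 − 149.94673)·x = 148.7083 − 149.94673
x = -1.23843 / -2.03357 = 0.60899 → 60.90% Gr-148, 39.10% Gr-150.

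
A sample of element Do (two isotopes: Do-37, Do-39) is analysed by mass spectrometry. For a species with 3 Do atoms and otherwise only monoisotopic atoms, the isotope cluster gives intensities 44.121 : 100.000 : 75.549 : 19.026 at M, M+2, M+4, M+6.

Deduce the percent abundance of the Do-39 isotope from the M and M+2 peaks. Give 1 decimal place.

Write p for the Do-37 fraction. I(M+2)/I(M) = [C(3,1)·p^2·(1−p)] / p^3 = 3·(1−p)/p = 100.000/44.121 = 2.2665
(1−p)/p = 2.2665/3 = 0.7555  ⇒  p = 1/(1 + 0.7555) = 0.5696
Do-37: 57.0%, Do-39: 43.0%.

43.0%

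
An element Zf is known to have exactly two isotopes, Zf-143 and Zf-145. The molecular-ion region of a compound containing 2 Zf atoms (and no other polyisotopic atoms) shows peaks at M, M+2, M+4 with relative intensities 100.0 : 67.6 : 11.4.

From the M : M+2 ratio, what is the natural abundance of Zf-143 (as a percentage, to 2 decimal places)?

Write p for the Zf-143 fraction. I(M+2)/I(M) = [C(2,1)·p^1·(1−p)] / p^2 = 2·(1−p)/p = 67.6/100.0 = 0.6760
(1−p)/p = 0.6760/2 = 0.3380  ⇒  p = 1/(1 + 0.3380) = 0.7474
Zf-143: 74.74%, Zf-145: 25.26%.

74.74%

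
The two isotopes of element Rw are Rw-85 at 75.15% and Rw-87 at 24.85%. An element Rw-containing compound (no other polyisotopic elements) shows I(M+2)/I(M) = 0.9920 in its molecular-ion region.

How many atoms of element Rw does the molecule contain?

For n independent Rw atoms, I(M+2)/I(M) = n · (abundance Rw-87) / (abundance Rw-85) = n · 0.2485/0.7515.
n = 0.9920 × 0.7515/0.2485 = 3.00 ≈ 3

3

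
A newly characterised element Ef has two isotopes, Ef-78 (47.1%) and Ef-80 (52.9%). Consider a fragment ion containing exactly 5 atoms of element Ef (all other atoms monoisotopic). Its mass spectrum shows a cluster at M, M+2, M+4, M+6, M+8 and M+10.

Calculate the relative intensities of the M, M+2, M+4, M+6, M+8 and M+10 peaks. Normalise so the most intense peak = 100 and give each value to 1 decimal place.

7.1 : 39.6 : 89.0 : 100.0 : 56.2 : 12.6

The 5 Ef atoms are independent, so intensities follow the terms of (0.471 + 0.529)^5.
P(M) = 0.471^5 = 0.023180
P(M+2) = 5 × 0.471^4 × 0.529^1 = 0.130170
P(M+4) = 10 × 0.471^3 × 0.529^2 = 0.292398
P(M+6) = 10 × 0.471^2 × 0.529^3 = 0.328404
P(M+8) = 5 × 0.471^1 × 0.529^4 = 0.184422
P(M+10) = 0.529^5 = 0.041427
The M+6 peak is largest (0.328404); scaling to 100 gives 7.1 : 39.6 : 89.0 : 100.0 : 56.2 : 12.6.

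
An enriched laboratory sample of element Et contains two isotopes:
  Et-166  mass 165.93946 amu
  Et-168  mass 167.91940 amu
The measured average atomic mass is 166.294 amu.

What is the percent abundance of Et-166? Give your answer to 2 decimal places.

Writing the weighted mean with unknown fraction x of Et-166:
165.93946·x + 167.91940·(1 − x) = 166.294
(165.93946 − 167.91940)·x = 166.294 − 167.91940
x = -1.62540 / -1.97994 = 0.82093 → 82.09% Et-166, 17.91% Et-168.

82.09%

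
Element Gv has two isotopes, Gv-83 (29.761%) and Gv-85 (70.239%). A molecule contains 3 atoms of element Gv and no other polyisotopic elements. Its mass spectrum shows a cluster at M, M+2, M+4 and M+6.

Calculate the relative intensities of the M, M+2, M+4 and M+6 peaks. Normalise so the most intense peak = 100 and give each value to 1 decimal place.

6.0 : 42.4 : 100.0 : 78.7

Each Gv atom is independently Gv-83 (p = 0.29761) or Gv-85 (q = 0.70239); the cluster is the binomial expansion (p + q)^3.
P(M) = 0.29761^3 = 0.026360
P(M+2) = 3 × 0.29761^2 × 0.70239^1 = 0.186636
P(M+4) = 3 × 0.29761^1 × 0.70239^2 = 0.440479
P(M+6) = 0.70239^3 = 0.346525
The M+4 peak is largest (0.440479); scaling to 100 gives 6.0 : 42.4 : 100.0 : 78.7.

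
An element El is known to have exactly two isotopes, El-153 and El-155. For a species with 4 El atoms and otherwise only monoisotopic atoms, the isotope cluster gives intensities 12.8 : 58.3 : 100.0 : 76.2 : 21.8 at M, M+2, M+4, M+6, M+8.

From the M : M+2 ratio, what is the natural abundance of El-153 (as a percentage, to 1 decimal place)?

46.8%

If p is the fraction of El that is El-153, then I(M+2)/I(M) = [C(4,1)·p^3·(1−p)] / p^4 = 4·(1−p)/p = 58.3/12.8 = 4.5547
(1−p)/p = 4.5547/4 = 1.1387  ⇒  p = 1/(1 + 1.1387) = 0.4676
El-153: 46.8%, El-155: 53.2%.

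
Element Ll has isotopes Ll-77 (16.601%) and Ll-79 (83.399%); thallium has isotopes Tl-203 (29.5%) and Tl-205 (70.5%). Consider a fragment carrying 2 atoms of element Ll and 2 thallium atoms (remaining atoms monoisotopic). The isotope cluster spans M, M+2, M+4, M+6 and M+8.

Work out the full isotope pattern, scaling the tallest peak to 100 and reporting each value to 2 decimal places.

0.56 : 8.33 : 44.36 : 100.00 : 80.97

Element Ll pattern (n=2): 0.02755932 : 0.27690136 : 0.69553932
Thallium pattern (n=2): 0.087025 : 0.41595 : 0.497025
Convolve the two distributions (both contribute in 2-u steps):
  M: 0.02755932×0.087025 = 0.002398
  M+2: 0.02755932×0.41595 + 0.27690136×0.087025 = 0.035561
  M+4: 0.02755932×0.497025 + 0.27690136×0.41595 + 0.69553932×0.087025 = 0.189404
  M+6: 0.27690136×0.497025 + 0.69553932×0.41595 = 0.426936
  M+8: 0.69553932×0.497025 = 0.345700
Scale to base peak (0.426936) = 100: 0.56 : 8.33 : 44.36 : 100.00 : 80.97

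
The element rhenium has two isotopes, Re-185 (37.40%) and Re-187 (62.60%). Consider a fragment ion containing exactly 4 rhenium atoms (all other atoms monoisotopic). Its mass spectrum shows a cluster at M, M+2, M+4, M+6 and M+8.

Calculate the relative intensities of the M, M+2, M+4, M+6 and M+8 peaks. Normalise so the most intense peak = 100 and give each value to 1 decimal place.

Each Re atom is independently Re-185 (p = 0.3740) or Re-187 (q = 0.6260); the cluster is the binomial expansion (p + q)^4.
P(M) = 0.3740^4 = 0.019565
P(M+2) = 4 × 0.3740^3 × 0.6260^1 = 0.130993
P(M+4) = 6 × 0.3740^2 × 0.6260^2 = 0.328884
P(M+6) = 4 × 0.3740^1 × 0.6260^3 = 0.366990
P(M+8) = 0.6260^4 = 0.153567
The M+6 peak is largest (0.366990); scaling to 100 gives 5.3 : 35.7 : 89.6 : 100.0 : 41.8.

5.3 : 35.7 : 89.6 : 100.0 : 41.8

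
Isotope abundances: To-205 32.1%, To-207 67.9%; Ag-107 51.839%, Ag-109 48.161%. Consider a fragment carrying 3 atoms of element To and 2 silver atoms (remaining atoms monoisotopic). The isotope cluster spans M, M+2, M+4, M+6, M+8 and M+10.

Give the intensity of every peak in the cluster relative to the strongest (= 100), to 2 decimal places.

Element To pattern (n=3): 0.03307616 : 0.20989452 : 0.44398248 : 0.31304684
Silver pattern (n=2): 0.26872819 : 0.49932362 : 0.23194819
Convolve the two distributions (both contribute in 2-u steps):
  M: 0.03307616×0.26872819 = 0.008888
  M+2: 0.03307616×0.49932362 + 0.20989452×0.26872819 = 0.072920
  M+4: 0.03307616×0.23194819 + 0.20989452×0.49932362 + 0.44398248×0.26872819 = 0.231788
  M+6: 0.20989452×0.23194819 + 0.44398248×0.49932362 + 0.31304684×0.26872819 = 0.354500
  M+8: 0.44398248×0.23194819 + 0.31304684×0.49932362 = 0.259293
  M+10: 0.31304684×0.23194819 = 0.072611
Scale to base peak (0.354500) = 100: 2.51 : 20.57 : 65.38 : 100.00 : 73.14 : 20.48

2.51 : 20.57 : 65.38 : 100.00 : 73.14 : 20.48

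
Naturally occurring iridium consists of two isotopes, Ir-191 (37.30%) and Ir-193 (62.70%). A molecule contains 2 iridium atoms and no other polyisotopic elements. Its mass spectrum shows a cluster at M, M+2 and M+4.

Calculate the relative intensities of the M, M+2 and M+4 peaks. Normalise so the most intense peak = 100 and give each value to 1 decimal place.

29.7 : 100.0 : 84.0

Expanding (0.3730 + 0.6270)^2:
P(M) = 0.3730^2 = 0.139129
P(M+2) = 2 × 0.3730^1 × 0.6270^1 = 0.467742
P(M+4) = 0.6270^2 = 0.393129
The M+2 peak is largest (0.467742); scaling to 100 gives 29.7 : 100.0 : 84.0.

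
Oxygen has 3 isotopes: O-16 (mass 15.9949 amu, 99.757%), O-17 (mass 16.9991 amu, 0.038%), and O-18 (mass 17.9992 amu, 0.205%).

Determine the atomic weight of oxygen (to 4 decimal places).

Weight each isotope mass by its fractional abundance: 0.99757 × 15.9949 + 0.00038 × 16.9991 + 0.00205 × 17.9992
= 15.95603 + 0.00646 + 0.03690 = 15.99939 amu

15.9994 amu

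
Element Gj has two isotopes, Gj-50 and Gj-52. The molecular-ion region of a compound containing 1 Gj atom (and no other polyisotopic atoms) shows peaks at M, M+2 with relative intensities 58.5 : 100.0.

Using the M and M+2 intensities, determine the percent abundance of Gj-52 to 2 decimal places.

If p is the fraction of Gj that is Gj-50, then I(M+2)/I(M) = [C(1,1)·p^0·(1−p)] / p^1 = 1·(1−p)/p = 100.0/58.5 = 1.7094
(1−p)/p = 1.7094/1 = 1.7094  ⇒  p = 1/(1 + 1.7094) = 0.3691
Gj-50: 36.91%, Gj-52: 63.09%.

63.09%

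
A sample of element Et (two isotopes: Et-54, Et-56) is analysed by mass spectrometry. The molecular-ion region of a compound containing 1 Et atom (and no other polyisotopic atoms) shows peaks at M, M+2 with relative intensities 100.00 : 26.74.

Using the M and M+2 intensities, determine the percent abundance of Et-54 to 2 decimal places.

Write p for the Et-54 fraction. I(M+2)/I(M) = [C(1,1)·p^0·(1−p)] / p^1 = 1·(1−p)/p = 26.74/100.00 = 0.2674
(1−p)/p = 0.2674/1 = 0.2674  ⇒  p = 1/(1 + 0.2674) = 0.7890
Et-54: 78.90%, Et-56: 21.10%.

78.90%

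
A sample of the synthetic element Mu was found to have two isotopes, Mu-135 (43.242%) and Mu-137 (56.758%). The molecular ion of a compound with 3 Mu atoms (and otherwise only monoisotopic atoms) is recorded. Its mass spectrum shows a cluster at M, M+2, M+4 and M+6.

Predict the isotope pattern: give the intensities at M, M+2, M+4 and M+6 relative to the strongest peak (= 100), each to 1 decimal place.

19.3 : 76.2 : 100.0 : 43.8

Expanding (0.43242 + 0.56758)^3:
P(M) = 0.43242^3 = 0.080857
P(M+2) = 3 × 0.43242^2 × 0.56758^1 = 0.318390
P(M+4) = 3 × 0.43242^1 × 0.56758^2 = 0.417908
P(M+6) = 0.56758^3 = 0.182844
The M+4 peak is largest (0.417908); scaling to 100 gives 19.3 : 76.2 : 100.0 : 43.8.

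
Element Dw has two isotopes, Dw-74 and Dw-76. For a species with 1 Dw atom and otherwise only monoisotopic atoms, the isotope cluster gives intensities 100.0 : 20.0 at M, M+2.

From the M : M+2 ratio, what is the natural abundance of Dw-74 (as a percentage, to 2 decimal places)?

83.33%

Write p for the Dw-74 fraction. I(M+2)/I(M) = [C(1,1)·p^0·(1−p)] / p^1 = 1·(1−p)/p = 20.0/100.0 = 0.2000
(1−p)/p = 0.2000/1 = 0.2000  ⇒  p = 1/(1 + 0.2000) = 0.8333
Dw-74: 83.33%, Dw-76: 16.67%.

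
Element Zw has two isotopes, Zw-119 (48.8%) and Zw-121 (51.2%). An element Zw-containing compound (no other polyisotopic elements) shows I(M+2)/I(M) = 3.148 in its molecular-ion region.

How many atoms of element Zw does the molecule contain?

The M+2/M ratio from n Zw atoms is n · q/p = n · 0.512/0.488.
n = 3.148 × 0.488/0.512 = 3.00 ≈ 3

3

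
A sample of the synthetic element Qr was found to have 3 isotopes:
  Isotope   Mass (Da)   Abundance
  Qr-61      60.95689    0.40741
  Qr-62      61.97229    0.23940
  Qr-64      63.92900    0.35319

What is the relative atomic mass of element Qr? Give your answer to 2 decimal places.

62.25 Da

Average mass = Σ (abundance × isotope mass) = 0.40741 × 60.95689 + 0.23940 × 61.97229 + 0.35319 × 63.92900
= 24.834447 + 14.836166 + 22.579084 = 62.249697 Da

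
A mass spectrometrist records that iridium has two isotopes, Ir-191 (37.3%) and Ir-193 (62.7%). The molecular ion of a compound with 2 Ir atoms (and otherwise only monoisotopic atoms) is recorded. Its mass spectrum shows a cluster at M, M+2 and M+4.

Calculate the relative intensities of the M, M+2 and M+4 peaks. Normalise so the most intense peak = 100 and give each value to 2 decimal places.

Expanding (0.373 + 0.627)^2:
P(M) = 0.373^2 = 0.139129
P(M+2) = 2 × 0.373^1 × 0.627^1 = 0.467742
P(M+4) = 0.627^2 = 0.393129
The M+2 peak is largest (0.467742); scaling to 100 gives 29.74 : 100.00 : 84.05.

29.74 : 100.00 : 84.05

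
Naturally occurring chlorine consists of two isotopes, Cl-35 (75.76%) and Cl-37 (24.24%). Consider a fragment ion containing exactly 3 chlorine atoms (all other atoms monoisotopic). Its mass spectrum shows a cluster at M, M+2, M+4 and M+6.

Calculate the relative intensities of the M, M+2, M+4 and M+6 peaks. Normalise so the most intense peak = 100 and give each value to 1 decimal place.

Expanding (0.7576 + 0.2424)^3:
P(M) = 0.7576^3 = 0.434830
P(M+2) = 3 × 0.7576^2 × 0.2424^1 = 0.417382
P(M+4) = 3 × 0.7576^1 × 0.2424^2 = 0.133545
P(M+6) = 0.2424^3 = 0.014243
The M peak is largest (0.434830); scaling to 100 gives 100.0 : 96.0 : 30.7 : 3.3.

100.0 : 96.0 : 30.7 : 3.3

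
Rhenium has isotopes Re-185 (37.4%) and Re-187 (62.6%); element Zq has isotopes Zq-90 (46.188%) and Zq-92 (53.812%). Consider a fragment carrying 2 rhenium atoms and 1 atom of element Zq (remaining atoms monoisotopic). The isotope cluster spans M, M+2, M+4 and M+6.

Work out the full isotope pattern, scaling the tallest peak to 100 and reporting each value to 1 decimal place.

14.9 : 67.3 : 100.0 : 48.7

Rhenium pattern (n=2): 0.139876 : 0.468248 : 0.391876
Element Zq pattern (n=1): 0.46188 : 0.53812
Convolve the two distributions (both contribute in 2-u steps):
  M: 0.139876×0.46188 = 0.064606
  M+2: 0.139876×0.53812 + 0.468248×0.46188 = 0.291544
  M+4: 0.468248×0.53812 + 0.391876×0.46188 = 0.432973
  M+6: 0.391876×0.53812 = 0.210876
Scale to base peak (0.432973) = 100: 14.9 : 67.3 : 100.0 : 48.7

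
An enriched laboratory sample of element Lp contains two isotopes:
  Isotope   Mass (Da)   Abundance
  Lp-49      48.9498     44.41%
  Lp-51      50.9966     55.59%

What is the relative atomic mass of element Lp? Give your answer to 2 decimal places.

50.09 Da

Average mass = Σ (abundance × isotope mass) = 0.4441 × 48.9498 + 0.5559 × 50.9966
= 21.73861 + 28.34901 = 50.08762 Da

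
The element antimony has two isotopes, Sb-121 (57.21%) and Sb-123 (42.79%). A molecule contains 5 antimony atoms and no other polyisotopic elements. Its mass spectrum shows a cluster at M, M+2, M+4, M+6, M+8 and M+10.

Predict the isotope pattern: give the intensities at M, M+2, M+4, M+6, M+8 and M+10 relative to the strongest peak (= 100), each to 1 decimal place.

17.9 : 66.8 : 100.0 : 74.8 : 28.0 : 4.2

Expanding (0.5721 + 0.4279)^5:
P(M) = 0.5721^5 = 0.061286
P(M+2) = 5 × 0.5721^4 × 0.4279^1 = 0.229192
P(M+4) = 10 × 0.5721^3 × 0.4279^2 = 0.342847
P(M+6) = 10 × 0.5721^2 × 0.4279^3 = 0.256431
P(M+8) = 5 × 0.5721^1 × 0.4279^4 = 0.095898
P(M+10) = 0.4279^5 = 0.014345
The M+4 peak is largest (0.342847); scaling to 100 gives 17.9 : 66.8 : 100.0 : 74.8 : 28.0 : 4.2.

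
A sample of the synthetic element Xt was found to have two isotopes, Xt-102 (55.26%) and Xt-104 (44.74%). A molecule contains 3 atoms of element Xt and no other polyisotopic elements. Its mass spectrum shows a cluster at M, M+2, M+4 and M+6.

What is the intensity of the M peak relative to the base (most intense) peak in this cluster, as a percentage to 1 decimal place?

41.2%

(0.5526 + 0.4474)^3 gives M 0.1687, M+2 0.4099, M+4 0.3318, M+6 0.0896; the largest is M+2.
P(M+2) = C(3,1) × 0.5526^2 × 0.4474^1 = 3 × 0.30536676 × 0.4474 = 0.409863 (base)
P(M) = C(3,0) × 0.5526^3 × 0.4474^0 = 1 × 0.16874567 × 1.0000 = 0.168746
Relative intensity = 0.168746 / 0.409863 × 100 = 41.2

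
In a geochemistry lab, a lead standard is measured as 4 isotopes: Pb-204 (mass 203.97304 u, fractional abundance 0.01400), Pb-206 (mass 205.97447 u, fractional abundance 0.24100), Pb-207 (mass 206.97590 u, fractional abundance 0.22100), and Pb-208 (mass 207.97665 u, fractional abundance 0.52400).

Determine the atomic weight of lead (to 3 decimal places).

207.217 u

The abundance-weighted mean is 0.01400 × 203.97304 + 0.24100 × 205.97447 + 0.22100 × 206.97590 + 0.52400 × 207.97665
= 2.855623 + 49.639847 + 45.741674 + 108.979765 = 207.216909 u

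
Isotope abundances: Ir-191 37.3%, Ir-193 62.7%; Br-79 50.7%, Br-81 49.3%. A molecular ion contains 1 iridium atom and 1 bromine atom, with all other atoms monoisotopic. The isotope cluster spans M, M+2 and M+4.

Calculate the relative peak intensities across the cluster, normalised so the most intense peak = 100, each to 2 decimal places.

37.69 : 100.00 : 61.60

Iridium pattern (n=1): 0.3730 : 0.6270
Bromine pattern (n=1): 0.5070 : 0.4930
Convolve the two distributions (both contribute in 2-u steps):
  M: 0.3730×0.5070 = 0.189111
  M+2: 0.3730×0.4930 + 0.6270×0.5070 = 0.501778
  M+4: 0.6270×0.4930 = 0.309111
Scale to base peak (0.501778) = 100: 37.69 : 100.00 : 61.60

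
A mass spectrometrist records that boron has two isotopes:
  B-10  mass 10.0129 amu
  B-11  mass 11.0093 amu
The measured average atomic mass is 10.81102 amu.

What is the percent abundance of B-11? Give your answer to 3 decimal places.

80.100%

With x = fraction of B-10 (so B-11 is 1 − x):
10.0129·x + 11.0093·(1 − x) = 10.81102
(10.0129 − 11.0093)·x = 10.81102 − 11.0093
x = -0.19828 / -0.9964 = 0.19900 → 19.900% B-10, 80.100% B-11.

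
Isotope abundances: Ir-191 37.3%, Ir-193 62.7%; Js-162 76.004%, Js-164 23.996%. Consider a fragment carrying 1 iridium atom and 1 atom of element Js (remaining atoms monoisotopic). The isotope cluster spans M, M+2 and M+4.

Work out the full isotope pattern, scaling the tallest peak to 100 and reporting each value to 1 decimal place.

Iridium pattern (n=1): 0.3730 : 0.6270
Element Js pattern (n=1): 0.76004 : 0.23996
Convolve the two distributions (both contribute in 2-u steps):
  M: 0.3730×0.76004 = 0.283495
  M+2: 0.3730×0.23996 + 0.6270×0.76004 = 0.566050
  M+4: 0.6270×0.23996 = 0.150455
Scale to base peak (0.566050) = 100: 50.1 : 100.0 : 26.6

50.1 : 100.0 : 26.6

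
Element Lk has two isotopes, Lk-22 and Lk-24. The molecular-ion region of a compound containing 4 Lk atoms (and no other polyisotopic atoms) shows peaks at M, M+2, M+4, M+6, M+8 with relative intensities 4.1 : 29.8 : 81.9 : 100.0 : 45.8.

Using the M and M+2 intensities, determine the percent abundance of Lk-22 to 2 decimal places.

35.50%

Let p = fractional abundance of Lk-22. I(M+2)/I(M) = [C(4,1)·p^3·(1−p)] / p^4 = 4·(1−p)/p = 29.8/4.1 = 7.2683
(1−p)/p = 7.2683/4 = 1.8171  ⇒  p = 1/(1 + 1.8171) = 0.3550
Lk-22: 35.50%, Lk-24: 64.50%.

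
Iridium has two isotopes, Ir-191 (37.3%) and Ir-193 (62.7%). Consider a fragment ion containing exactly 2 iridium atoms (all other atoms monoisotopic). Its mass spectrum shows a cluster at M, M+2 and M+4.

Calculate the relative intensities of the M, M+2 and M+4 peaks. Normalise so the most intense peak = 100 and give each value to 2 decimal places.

Each Ir atom is independently Ir-191 (p = 0.373) or Ir-193 (q = 0.627); the cluster is the binomial expansion (p + q)^2.
P(M) = 0.373^2 = 0.139129
P(M+2) = 2 × 0.373^1 × 0.627^1 = 0.467742
P(M+4) = 0.627^2 = 0.393129
The M+2 peak is largest (0.467742); scaling to 100 gives 29.74 : 100.00 : 84.05.

29.74 : 100.00 : 84.05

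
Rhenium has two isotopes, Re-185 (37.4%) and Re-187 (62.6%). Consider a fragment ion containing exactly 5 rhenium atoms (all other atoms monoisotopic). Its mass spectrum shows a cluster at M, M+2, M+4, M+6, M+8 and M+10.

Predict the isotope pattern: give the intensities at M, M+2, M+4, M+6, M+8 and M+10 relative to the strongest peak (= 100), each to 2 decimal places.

Each Re atom is independently Re-185 (p = 0.374) or Re-187 (q = 0.626); the cluster is the binomial expansion (p + q)^5.
P(M) = 0.374^5 = 0.007317
P(M+2) = 5 × 0.374^4 × 0.626^1 = 0.061239
P(M+4) = 10 × 0.374^3 × 0.626^2 = 0.205005
P(M+6) = 10 × 0.374^2 × 0.626^3 = 0.343136
P(M+8) = 5 × 0.374^1 × 0.626^4 = 0.287170
P(M+10) = 0.626^5 = 0.096133
The M+6 peak is largest (0.343136); scaling to 100 gives 2.13 : 17.85 : 59.74 : 100.00 : 83.69 : 28.02.

2.13 : 17.85 : 59.74 : 100.00 : 83.69 : 28.02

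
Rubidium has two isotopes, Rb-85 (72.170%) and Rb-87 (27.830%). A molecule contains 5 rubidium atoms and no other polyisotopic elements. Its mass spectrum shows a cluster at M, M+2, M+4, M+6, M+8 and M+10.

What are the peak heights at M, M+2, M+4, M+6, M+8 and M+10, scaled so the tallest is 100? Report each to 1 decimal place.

Expanding (0.72170 + 0.27830)^5:
P(M) = 0.72170^5 = 0.195787
P(M+2) = 5 × 0.72170^4 × 0.27830^1 = 0.377494
P(M+4) = 10 × 0.72170^3 × 0.27830^2 = 0.291136
P(M+6) = 10 × 0.72170^2 × 0.27830^3 = 0.112267
P(M+8) = 5 × 0.72170^1 × 0.27830^4 = 0.021646
P(M+10) = 0.27830^5 = 0.001669
The M+2 peak is largest (0.377494); scaling to 100 gives 51.9 : 100.0 : 77.1 : 29.7 : 5.7 : 0.4.

51.9 : 100.0 : 77.1 : 29.7 : 5.7 : 0.4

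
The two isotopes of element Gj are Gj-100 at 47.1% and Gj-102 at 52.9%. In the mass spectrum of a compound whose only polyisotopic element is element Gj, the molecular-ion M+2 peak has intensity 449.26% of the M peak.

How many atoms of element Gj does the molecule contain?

4

With n Gj atoms, P(M+2)/P(M) = C(n,1)·p^(n−1)q / p^n = n·q/p = n · 0.529/0.471.
n = 4.4926 × 0.471/0.529 = 4.00 ≈ 4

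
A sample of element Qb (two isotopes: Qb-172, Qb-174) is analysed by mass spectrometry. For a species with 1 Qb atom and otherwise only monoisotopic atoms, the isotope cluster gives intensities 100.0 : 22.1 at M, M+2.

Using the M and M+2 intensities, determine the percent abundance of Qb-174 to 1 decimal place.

18.1%

If p is the fraction of Qb that is Qb-172, then I(M+2)/I(M) = [C(1,1)·p^0·(1−p)] / p^1 = 1·(1−p)/p = 22.1/100.0 = 0.2210
(1−p)/p = 0.2210/1 = 0.2210  ⇒  p = 1/(1 + 0.2210) = 0.8190
Qb-172: 81.9%, Qb-174: 18.1%.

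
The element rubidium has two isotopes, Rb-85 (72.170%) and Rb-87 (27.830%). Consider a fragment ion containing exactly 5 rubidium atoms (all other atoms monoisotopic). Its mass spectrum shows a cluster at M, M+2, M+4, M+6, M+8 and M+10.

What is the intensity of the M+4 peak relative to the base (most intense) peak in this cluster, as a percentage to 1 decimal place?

Binomial terms of (0.72170 + 0.27830)^5: M 0.1958, M+2 0.3775, M+4 0.2911, M+6 0.1123, M+8 0.0216, M+10 0.0017 → M+2 is the base peak.
P(M+2) = C(5,1) × 0.72170^4 × 0.27830^1 = 5 × 0.27128565 × 0.2783 = 0.377494 (base)
P(M+4) = C(5,2) × 0.72170^3 × 0.27830^2 = 10 × 0.37589809 × 0.07745089 = 0.291136
Relative intensity = 0.291136 / 0.377494 × 100 = 77.1

77.1%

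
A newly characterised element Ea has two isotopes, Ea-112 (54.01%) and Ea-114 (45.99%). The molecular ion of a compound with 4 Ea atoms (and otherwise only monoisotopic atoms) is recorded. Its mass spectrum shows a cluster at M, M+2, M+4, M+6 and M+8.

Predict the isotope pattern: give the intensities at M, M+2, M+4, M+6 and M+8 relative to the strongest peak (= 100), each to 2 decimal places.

22.99 : 78.29 : 100.00 : 56.77 : 12.08

Each Ea atom is independently Ea-112 (p = 0.5401) or Ea-114 (q = 0.4599); the cluster is the binomial expansion (p + q)^4.
P(M) = 0.5401^4 = 0.085094
P(M+2) = 4 × 0.5401^3 × 0.4599^1 = 0.289832
P(M+4) = 6 × 0.5401^2 × 0.4599^2 = 0.370191
P(M+6) = 4 × 0.5401^1 × 0.4599^3 = 0.210148
P(M+8) = 0.4599^4 = 0.044736
The M+4 peak is largest (0.370191); scaling to 100 gives 22.99 : 78.29 : 100.00 : 56.77 : 12.08.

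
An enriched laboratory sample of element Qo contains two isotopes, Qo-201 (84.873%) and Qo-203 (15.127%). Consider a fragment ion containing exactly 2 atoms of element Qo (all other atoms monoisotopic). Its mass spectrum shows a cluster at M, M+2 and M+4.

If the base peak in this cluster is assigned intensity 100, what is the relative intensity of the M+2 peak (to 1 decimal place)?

Binomial terms of (0.84873 + 0.15127)^2: M 0.7203, M+2 0.2568, M+4 0.0229 → M is the base peak.
P(M) = C(2,0) × 0.84873^2 × 0.15127^0 = 1 × 0.72034261 × 1.0000 = 0.720343 (base)
P(M+2) = C(2,1) × 0.84873^1 × 0.15127^1 = 2 × 0.84873 × 0.15127 = 0.256775
Relative intensity = 0.256775 / 0.720343 × 100 = 35.6

35.6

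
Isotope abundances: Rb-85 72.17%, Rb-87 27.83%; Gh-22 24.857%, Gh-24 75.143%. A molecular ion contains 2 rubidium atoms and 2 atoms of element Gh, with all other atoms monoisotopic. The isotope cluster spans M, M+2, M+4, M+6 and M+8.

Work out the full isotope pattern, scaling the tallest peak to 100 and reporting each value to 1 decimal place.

Rubidium pattern (n=2): 0.52085089 : 0.40169822 : 0.07745089
Element Gh pattern (n=2): 0.06178704 : 0.37356591 : 0.56464704
Convolve the two distributions (both contribute in 2-u steps):
  M: 0.52085089×0.06178704 = 0.032182
  M+2: 0.52085089×0.37356591 + 0.40169822×0.06178704 = 0.219392
  M+4: 0.52085089×0.56464704 + 0.40169822×0.37356591 + 0.07745089×0.06178704 = 0.448943
  M+6: 0.40169822×0.56464704 + 0.07745089×0.37356591 = 0.255751
  M+8: 0.07745089×0.56464704 = 0.043732
Scale to base peak (0.448943) = 100: 7.2 : 48.9 : 100.0 : 57.0 : 9.7

7.2 : 48.9 : 100.0 : 57.0 : 9.7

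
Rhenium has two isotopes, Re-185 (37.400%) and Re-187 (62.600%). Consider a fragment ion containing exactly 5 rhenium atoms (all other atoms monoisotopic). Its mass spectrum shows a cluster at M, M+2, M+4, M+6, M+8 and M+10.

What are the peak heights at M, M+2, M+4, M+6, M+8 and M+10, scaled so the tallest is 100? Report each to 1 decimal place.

Each Re atom is independently Re-185 (p = 0.37400) or Re-187 (q = 0.62600); the cluster is the binomial expansion (p + q)^5.
P(M) = 0.37400^5 = 0.007317
P(M+2) = 5 × 0.37400^4 × 0.62600^1 = 0.061239
P(M+4) = 10 × 0.37400^3 × 0.62600^2 = 0.205005
P(M+6) = 10 × 0.37400^2 × 0.62600^3 = 0.343136
P(M+8) = 5 × 0.37400^1 × 0.62600^4 = 0.287170
P(M+10) = 0.62600^5 = 0.096133
The M+6 peak is largest (0.343136); scaling to 100 gives 2.1 : 17.8 : 59.7 : 100.0 : 83.7 : 28.0.

2.1 : 17.8 : 59.7 : 100.0 : 83.7 : 28.0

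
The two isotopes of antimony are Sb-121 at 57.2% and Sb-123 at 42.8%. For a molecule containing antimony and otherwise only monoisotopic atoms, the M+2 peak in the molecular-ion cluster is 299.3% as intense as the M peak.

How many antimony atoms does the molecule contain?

For n independent Sb atoms, I(M+2)/I(M) = n · (abundance Sb-123) / (abundance Sb-121) = n · 0.428/0.572.
n = 2.993 × 0.572/0.428 = 4.00 ≈ 4

4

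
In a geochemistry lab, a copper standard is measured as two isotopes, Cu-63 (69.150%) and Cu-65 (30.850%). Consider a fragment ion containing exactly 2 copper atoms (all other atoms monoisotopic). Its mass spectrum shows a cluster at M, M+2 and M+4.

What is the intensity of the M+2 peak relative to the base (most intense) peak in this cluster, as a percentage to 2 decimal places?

Term probabilities: M 0.4782, M+2 0.4267, M+4 0.0952. Base peak = M.
P(M) = C(2,0) × 0.69150^2 × 0.30850^0 = 1 × 0.47817225 × 1.0000 = 0.478172 (base)
P(M+2) = C(2,1) × 0.69150^1 × 0.30850^1 = 2 × 0.6915 × 0.3085 = 0.426656
Relative intensity = 0.426656 / 0.478172 × 100 = 89.23

89.23%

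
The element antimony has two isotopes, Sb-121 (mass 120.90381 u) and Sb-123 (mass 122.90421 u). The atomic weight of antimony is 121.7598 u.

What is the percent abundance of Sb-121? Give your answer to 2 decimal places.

Writing the weighted mean with unknown fraction x of Sb-121:
120.90381·x + 122.90421·(1 − x) = 121.7598
(120.90381 − 122.90421)·x = 121.7598 − 122.90421
x = -1.14441 / -2.00040 = 0.57209 → 57.21% Sb-121, 42.79% Sb-123.

57.21%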